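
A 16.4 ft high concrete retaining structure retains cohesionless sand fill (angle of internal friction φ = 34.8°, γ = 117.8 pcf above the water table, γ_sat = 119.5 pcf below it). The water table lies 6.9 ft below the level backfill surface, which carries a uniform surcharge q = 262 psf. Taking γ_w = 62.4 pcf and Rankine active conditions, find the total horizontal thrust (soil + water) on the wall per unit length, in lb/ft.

7570 lb/ft

K_a = tan²(45° − φ/2) = 0.2733.
γ' = 119.5 − 62.4 = 57.10 pcf. h₂ = H − d_w = 9.5 ft.
σ'_h: at surface K_a·q = 71.61; at WT K_a(q+γd_w) = 293.8; at base K_a(q+γd_w+γ'h₂) = 442.0 psf.
P₁ = ½(71.61+293.8)×6.9 = 1260; P₂ = ½(293.8+442.0)×9.5 = 3495; P_w = ½γ_w h₂² = 2816.
Total = 1260+3495+2816 = 7571 lb/ft.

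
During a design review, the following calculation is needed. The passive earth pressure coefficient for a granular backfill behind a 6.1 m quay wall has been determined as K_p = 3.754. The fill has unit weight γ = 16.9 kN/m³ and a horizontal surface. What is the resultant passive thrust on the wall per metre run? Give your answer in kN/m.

P = ½ K_p γ H² = 0.5 × 3.754 × 16.9 × 6.1² = 1180 kN/m.

1180 kN/m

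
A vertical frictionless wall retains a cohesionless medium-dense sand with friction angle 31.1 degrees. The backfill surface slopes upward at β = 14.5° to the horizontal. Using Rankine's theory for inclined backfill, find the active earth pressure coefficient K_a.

K_a = cos β · (cos β − √(cos²β − cos²φ)) / (cos β + √(cos²β − cos²φ)).
cos β = 0.9681, cos φ = 0.8563, √(cos²β − cos²φ) = 0.4518.
K_a = 0.9681 × (0.9681 − 0.4518)/(0.9681 + 0.4518) = 0.3521.

0.352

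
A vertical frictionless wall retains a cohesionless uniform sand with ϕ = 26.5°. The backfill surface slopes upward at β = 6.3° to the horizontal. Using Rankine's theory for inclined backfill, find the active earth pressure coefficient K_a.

K_a = cos β · (cos β − √(cos²β − cos²φ)) / (cos β + √(cos²β − cos²φ)).
cos β = 0.9940, cos φ = 0.8949, √(cos²β − cos²φ) = 0.4325.
K_a = 0.9940 × (0.9940 − 0.4325)/(0.9940 + 0.4325) = 0.3912.

0.391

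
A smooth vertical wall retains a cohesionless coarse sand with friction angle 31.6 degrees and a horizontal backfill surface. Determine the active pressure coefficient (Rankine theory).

0.312

K_a = tan²(45° − φ/2) = tan²(29.20°) = 0.3123.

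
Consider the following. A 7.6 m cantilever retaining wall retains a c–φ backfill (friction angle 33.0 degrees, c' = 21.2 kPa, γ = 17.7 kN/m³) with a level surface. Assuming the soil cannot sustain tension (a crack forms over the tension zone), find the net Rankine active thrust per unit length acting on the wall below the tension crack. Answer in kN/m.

26.5 kN/m

K_a = 0.2948; √K_a = 0.5430.
Tension-crack depth z_c = 2c/(γ√K_a) = 2×21.2/(17.7×0.5430) = 4.412 m.
σ_a at base = K_a γ H − 2c√K_a = 0.2948×17.7×7.6 − 2×21.2×0.5430 = 16.64 kPa.
P_a = ½ × 16.64 × (H − z_c) = 0.5×16.64×3.188 = 26.52 kN/m.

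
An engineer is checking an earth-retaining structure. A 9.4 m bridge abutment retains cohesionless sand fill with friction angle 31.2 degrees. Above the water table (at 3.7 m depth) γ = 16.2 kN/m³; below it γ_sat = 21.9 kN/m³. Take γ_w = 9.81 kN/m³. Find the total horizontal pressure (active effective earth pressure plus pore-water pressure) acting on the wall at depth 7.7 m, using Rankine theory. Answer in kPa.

K_a = (1 − sin φ)/(1 + sin φ) = 0.3175.
γ' = 21.9 − 9.81 = 12.09 kN/m³.
Effective vertical stress at 7.7 m: σ'_v = 16.2×3.7 + 12.09×4.00 = 108.3 kPa.
σ'_h = K_a σ'_v = 0.3175 × 108.3 = 34.39 kPa; u = γ_w × 4.00 = 39.24 kPa.
Total σ_h = 34.39 + 39.24 = 73.63 kPa.

73.6 kPa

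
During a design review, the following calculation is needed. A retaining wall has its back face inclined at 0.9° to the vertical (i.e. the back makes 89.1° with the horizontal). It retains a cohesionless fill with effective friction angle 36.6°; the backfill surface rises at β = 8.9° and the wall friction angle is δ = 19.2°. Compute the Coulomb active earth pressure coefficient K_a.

0.260

K_a = sin²(α+φ) / [sin²α · sin(α−δ) · (1 + √{sin(φ+δ)sin(φ−β) / (sin(α−δ)sin(α+β))})²].
With α = 89.1°, φ = 36.6°, δ = 19.2°, β = 8.9°: K_a = 0.2602.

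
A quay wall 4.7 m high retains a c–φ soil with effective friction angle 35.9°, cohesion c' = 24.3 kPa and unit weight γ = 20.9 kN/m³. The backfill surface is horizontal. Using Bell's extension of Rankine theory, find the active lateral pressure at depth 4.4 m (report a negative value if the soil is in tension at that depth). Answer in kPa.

-0.839 kPa

K_a = (1 − sin φ)/(1 + sin φ) = 0.2607.
σ_a = K_a γ z − 2c√K_a = 0.2607×20.9×4.4 − 2×24.3×0.5106 = -0.8389 kPa.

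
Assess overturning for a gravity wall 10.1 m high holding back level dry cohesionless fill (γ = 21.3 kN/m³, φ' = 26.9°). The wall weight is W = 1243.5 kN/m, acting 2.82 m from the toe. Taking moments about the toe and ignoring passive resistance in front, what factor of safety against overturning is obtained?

K_a = tan²(45° − 26.9°/2) = 0.3770.
P_a = ½K_aγH² = 0.5×0.3770×21.3×10.1² = 409.6 kN/m, acting at H/3 = 3.367 m above the base.
Overturning moment M_o = P_a × H/3 = 409.6 × 3.367 = 1379.
Resisting moment M_r = W × 2.82 = 1243.5 × 2.82 = 3507.
FS_overturning = M_r/M_o = 3507/1379 = 2.543.

2.54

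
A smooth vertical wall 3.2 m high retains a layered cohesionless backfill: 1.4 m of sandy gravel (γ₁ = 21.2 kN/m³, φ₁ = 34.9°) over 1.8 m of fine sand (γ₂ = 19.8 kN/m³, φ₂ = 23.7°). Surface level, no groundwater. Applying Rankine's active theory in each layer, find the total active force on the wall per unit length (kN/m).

K_a1 = tan²(45°−34.9°/2) = 0.2721; K_a2 = tan²(45°−23.7°/2) = 0.4266.
Layer 1: σ at base = K_a1 γ₁ h₁ = 8.077 kPa; P₁ = ½×8.077×1.4 = 5.654.
Layer 2: σ_v at top = γ₁h₁ = 29.68; σ_h top = K_a2×29.68 = 12.66; σ_h base = K_a2×(29.68+19.8×1.8) = 27.86.
P₂ = ½(12.66+27.86)×1.8 = 36.47. Total P_a = 5.654+36.47 = 42.13 kN/m.

42.1 kN/m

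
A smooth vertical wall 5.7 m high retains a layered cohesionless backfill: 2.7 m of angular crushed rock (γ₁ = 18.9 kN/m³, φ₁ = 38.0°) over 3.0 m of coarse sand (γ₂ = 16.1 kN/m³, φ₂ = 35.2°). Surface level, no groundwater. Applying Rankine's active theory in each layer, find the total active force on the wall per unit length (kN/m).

K_a1 = tan²(45°−38.0°/2) = 0.2379; K_a2 = tan²(45°−35.2°/2) = 0.2687.
Layer 1: σ at base = K_a1 γ₁ h₁ = 12.14 kPa; P₁ = ½×12.14×2.7 = 16.39.
Layer 2: σ_v at top = γ₁h₁ = 51.03; σ_h top = K_a2×51.03 = 13.71; σ_h base = K_a2×(51.03+16.1×3.0) = 26.69.
P₂ = ½(13.71+26.69)×3.0 = 60.60. Total P_a = 16.39+60.60 = 76.99 kN/m.

77.0 kN/m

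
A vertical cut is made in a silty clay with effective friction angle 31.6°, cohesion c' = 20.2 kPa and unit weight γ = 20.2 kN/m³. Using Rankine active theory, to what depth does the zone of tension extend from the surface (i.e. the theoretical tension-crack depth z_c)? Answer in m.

3.58 m

K_a = tan²(45° − 31.6°/2) = 0.3123; √K_a = 0.5589.
The active pressure is zero where K_a γ z = 2c√K_a, so z_c = 2c/(γ√K_a) = 2×20.2/(20.2×0.5589) = 3.579 m.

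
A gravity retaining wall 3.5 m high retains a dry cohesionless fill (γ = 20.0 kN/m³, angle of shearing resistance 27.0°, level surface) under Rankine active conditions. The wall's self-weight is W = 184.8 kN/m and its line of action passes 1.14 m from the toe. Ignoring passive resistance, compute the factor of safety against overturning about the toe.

3.93

K_a = tan²(45° − 27.0°/2) = 0.3755.
P_a = ½K_aγH² = 0.5×0.3755×20.0×3.5² = 46.00 kN/m, acting at H/3 = 1.167 m above the base.
Overturning moment M_o = P_a × H/3 = 46.00 × 1.167 = 53.67.
Resisting moment M_r = W × 1.14 = 184.8 × 1.14 = 210.7.
FS_overturning = M_r/M_o = 210.7/53.67 = 3.925.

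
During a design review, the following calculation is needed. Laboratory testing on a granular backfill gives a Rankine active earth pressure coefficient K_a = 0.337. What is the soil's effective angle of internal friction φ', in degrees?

29.7°

K_a = tan²(45° − φ/2) ⇒ 45° − φ/2 = arctan(√0.337) = 30.14°.
φ = 2(45° − 30.14°) = 29.73°.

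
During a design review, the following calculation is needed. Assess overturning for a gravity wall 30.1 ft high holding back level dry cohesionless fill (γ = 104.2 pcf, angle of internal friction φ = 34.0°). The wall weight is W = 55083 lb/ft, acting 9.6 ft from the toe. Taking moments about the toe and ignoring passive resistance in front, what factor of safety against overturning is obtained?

K_a = tan²(45° − 34.0°/2) = 0.2827.
P_a = ½K_aγH² = 0.5×0.2827×104.2×30.1² = 13350 lb/ft, acting at H/3 = 10.03 ft above the base.
Overturning moment M_o = P_a × H/3 = 13350 × 10.03 = 133900.
Resisting moment M_r = W × 9.6 = 55083 × 9.6 = 528800.
FS_overturning = M_r/M_o = 528800/133900 = 3.949.

3.95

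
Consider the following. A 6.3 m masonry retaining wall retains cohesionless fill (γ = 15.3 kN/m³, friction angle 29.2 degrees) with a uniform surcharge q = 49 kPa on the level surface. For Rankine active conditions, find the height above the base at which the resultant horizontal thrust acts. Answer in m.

K_a = 0.3442.
Triangular part P₁ = ½K_aγH² = 104.5 at H/3 = 2.100 m; rectangular part P₂ = K_a q H = 106.3 at H/2 = 3.150 m.
ȳ = (P₁·2.100 + P₂·3.150)/(P₁+P₂) = 2.629 m.

2.63 m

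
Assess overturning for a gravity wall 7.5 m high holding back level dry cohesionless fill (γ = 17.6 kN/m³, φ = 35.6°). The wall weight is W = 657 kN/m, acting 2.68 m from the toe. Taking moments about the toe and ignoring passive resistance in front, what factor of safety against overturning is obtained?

K_a = tan²(45° − 35.6°/2) = 0.2641.
P_a = ½K_aγH² = 0.5×0.2641×17.6×7.5² = 130.7 kN/m, acting at H/3 = 2.500 m above the base.
Overturning moment M_o = P_a × H/3 = 130.7 × 2.500 = 326.9.
Resisting moment M_r = W × 2.68 = 657 × 2.68 = 1761.
FS_overturning = M_r/M_o = 1761/326.9 = 5.387.

5.39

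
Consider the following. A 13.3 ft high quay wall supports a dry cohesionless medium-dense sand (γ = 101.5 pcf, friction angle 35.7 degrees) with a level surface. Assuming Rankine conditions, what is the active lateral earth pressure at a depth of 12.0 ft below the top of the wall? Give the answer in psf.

320 psf

K_a = (1 − sin φ)/(1 + sin φ) = 0.2630.
σ_h = K_a γ z = 0.2630 × 101.5 × 12.0 = 320.3 psf.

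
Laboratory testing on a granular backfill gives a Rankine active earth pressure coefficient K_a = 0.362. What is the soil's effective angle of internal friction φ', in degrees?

K_a = tan²(45° − φ/2) ⇒ 45° − φ/2 = arctan(√0.362) = 31.03°.
φ = 2(45° − 31.03°) = 27.93°.

27.9°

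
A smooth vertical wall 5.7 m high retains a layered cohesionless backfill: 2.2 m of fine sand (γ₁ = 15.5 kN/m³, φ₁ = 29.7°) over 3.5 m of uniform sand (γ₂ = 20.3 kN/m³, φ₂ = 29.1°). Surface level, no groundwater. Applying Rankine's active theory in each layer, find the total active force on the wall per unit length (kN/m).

K_a1 = tan²(45°−29.7°/2) = 0.3374; K_a2 = tan²(45°−29.1°/2) = 0.3456.
Layer 1: σ at base = K_a1 γ₁ h₁ = 11.50 kPa; P₁ = ½×11.50×2.2 = 12.66.
Layer 2: σ_v at top = γ₁h₁ = 34.10; σ_h top = K_a2×34.10 = 11.78; σ_h base = K_a2×(34.10+20.3×3.5) = 36.34.
P₂ = ½(11.78+36.34)×3.5 = 84.22. Total P_a = 12.66+84.22 = 96.87 kN/m.

96.9 kN/m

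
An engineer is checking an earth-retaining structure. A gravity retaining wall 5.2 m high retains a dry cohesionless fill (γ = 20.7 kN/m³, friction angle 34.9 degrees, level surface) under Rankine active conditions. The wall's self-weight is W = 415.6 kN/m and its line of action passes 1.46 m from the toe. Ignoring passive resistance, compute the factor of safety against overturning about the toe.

K_a = tan²(45° − 34.9°/2) = 0.2721.
P_a = ½K_aγH² = 0.5×0.2721×20.7×5.2² = 76.16 kN/m, acting at H/3 = 1.733 m above the base.
Overturning moment M_o = P_a × H/3 = 76.16 × 1.733 = 132.0.
Resisting moment M_r = W × 1.46 = 415.6 × 1.46 = 606.8.
FS_overturning = M_r/M_o = 606.8/132.0 = 4.596.

4.60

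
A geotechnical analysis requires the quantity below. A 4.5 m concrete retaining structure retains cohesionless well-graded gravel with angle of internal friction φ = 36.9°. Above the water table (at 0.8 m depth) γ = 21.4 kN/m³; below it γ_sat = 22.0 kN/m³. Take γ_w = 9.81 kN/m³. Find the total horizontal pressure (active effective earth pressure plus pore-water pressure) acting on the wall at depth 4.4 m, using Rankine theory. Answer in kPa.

K_a = (1 − sin φ)/(1 + sin φ) = 0.2497.
γ' = 22.0 − 9.81 = 12.19 kN/m³.
Effective vertical stress at 4.4 m: σ'_v = 21.4×0.8 + 12.19×3.60 = 61.00 kPa.
σ'_h = K_a σ'_v = 0.2497 × 61.00 = 15.23 kPa; u = γ_w × 3.60 = 35.32 kPa.
Total σ_h = 15.23 + 35.32 = 50.55 kPa.

50.5 kPa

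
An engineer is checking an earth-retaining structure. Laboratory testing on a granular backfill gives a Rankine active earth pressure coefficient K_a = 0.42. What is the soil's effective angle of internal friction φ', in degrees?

K_a = tan²(45° − φ/2) ⇒ 45° − φ/2 = arctan(√0.42) = 32.95°.
φ = 2(45° − 32.95°) = 24.11°.

24.1°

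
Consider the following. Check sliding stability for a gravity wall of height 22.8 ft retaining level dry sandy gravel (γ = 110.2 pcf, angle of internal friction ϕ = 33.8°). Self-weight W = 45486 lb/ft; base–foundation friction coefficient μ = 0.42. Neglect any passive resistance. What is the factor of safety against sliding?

2.34

K_a = tan²(45° − 33.8°/2) = 0.2851.
P_a = ½K_aγH² = 0.5×0.2851×110.2×22.8² = 8166 lb/ft, acting at H/3 = 7.600 ft above the base.
FS_sliding = μW / P_a = 0.42×45486 / 8166 = 2.339.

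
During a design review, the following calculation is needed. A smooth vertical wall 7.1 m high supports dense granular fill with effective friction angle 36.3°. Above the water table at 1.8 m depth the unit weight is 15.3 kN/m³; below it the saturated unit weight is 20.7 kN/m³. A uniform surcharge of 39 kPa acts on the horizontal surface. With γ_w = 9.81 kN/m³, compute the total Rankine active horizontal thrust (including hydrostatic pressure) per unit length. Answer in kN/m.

292 kN/m

K_a = tan²(45° − φ/2) = 0.2563.
γ' = 20.7 − 9.81 = 10.89 kN/m³. h₂ = H − d_w = 5.3 m.
σ'_h: at surface K_a·q = 9.995; at WT K_a(q+γd_w) = 17.05; at base K_a(q+γd_w+γ'h₂) = 31.84 kPa.
P₁ = ½(9.995+17.05)×1.8 = 24.34; P₂ = ½(17.05+31.84)×5.3 = 129.6; P_w = ½γ_w h₂² = 137.8.
Total = 24.34+129.6+137.8 = 291.7 kN/m.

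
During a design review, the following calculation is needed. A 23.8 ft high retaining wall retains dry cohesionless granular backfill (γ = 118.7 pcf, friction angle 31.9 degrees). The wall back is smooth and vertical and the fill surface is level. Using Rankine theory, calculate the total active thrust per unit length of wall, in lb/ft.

10400 lb/ft

K_a = tan²(45° − φ/2) = 0.3085.
P_a = ½ K_a γ H² = 0.5 × 0.3085 × 118.7 × 23.8² = 10370 lb/ft.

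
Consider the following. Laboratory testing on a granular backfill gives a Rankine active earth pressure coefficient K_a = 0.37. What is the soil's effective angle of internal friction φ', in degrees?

27.4°

K_a = tan²(45° − φ/2) ⇒ 45° − φ/2 = arctan(√0.37) = 31.31°.
φ = 2(45° − 31.31°) = 27.38°.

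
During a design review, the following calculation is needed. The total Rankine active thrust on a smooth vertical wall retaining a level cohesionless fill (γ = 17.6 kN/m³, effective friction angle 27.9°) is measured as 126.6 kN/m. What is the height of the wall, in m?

K_a = 0.3625. P_a = ½ K_a γ H² ⇒ H = √(2P_a/(K_a γ)).
H = √(2×126.6/(0.3625×17.6)) = 6.300 m.

6.30 m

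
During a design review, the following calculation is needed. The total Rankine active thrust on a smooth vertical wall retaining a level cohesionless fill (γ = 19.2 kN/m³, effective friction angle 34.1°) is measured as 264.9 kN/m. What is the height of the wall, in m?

K_a = 0.2815. P_a = ½ K_a γ H² ⇒ H = √(2P_a/(K_a γ)).
H = √(2×264.9/(0.2815×19.2)) = 9.900 m.

9.90 m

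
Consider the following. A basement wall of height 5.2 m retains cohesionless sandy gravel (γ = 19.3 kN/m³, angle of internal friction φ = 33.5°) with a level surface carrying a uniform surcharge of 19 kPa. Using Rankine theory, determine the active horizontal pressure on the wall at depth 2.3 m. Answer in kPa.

K_a = (1 − sin φ)/(1 + sin φ) = 0.2887.
σ_v = γz + q = 19.3 × 2.3 + 19 = 63.39 kPa.
σ_h = K_a σ_v = 0.2887 × 63.39 = 18.30 kPa.

18.3 kPa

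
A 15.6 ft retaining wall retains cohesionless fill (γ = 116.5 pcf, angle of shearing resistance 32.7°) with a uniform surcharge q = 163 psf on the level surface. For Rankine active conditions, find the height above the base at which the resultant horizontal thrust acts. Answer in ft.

K_a = 0.2985.
Triangular part P₁ = ½K_aγH² = 4231 at H/3 = 5.200 ft; rectangular part P₂ = K_a q H = 759.0 at H/2 = 7.800 ft.
ȳ = (P₁·5.200 + P₂·7.800)/(P₁+P₂) = 5.595 ft.

5.60 ft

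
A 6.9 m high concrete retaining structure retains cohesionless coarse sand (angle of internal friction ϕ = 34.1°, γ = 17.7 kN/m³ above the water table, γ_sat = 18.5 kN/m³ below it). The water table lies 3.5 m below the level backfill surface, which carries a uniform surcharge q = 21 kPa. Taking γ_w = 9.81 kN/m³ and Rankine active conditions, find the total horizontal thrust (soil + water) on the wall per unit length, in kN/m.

201 kN/m

K_a = tan²(45° − φ/2) = 0.2815.
γ' = 18.5 − 9.81 = 8.690 kN/m³. h₂ = H − d_w = 3.4 m.
σ'_h: at surface K_a·q = 5.912; at WT K_a(q+γd_w) = 23.35; at base K_a(q+γd_w+γ'h₂) = 31.67 kPa.
P₁ = ½(5.912+23.35)×3.5 = 51.21; P₂ = ½(23.35+31.67)×3.4 = 93.54; P_w = ½γ_w h₂² = 56.70.
Total = 51.21+93.54+56.70 = 201.5 kN/m.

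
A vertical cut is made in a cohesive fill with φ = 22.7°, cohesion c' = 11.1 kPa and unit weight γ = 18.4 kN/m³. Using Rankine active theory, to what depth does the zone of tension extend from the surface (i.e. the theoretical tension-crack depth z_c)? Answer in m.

K_a = tan²(45° − 22.7°/2) = 0.4431; √K_a = 0.6657.
The active pressure is zero where K_a γ z = 2c√K_a, so z_c = 2c/(γ√K_a) = 2×11.1/(18.4×0.6657) = 1.813 m.

1.81 m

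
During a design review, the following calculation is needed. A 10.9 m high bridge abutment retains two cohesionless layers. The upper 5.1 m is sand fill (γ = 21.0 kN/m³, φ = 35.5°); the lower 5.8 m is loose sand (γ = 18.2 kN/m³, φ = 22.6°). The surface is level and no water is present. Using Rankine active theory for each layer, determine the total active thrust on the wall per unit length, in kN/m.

485 kN/m

K_a1 = tan²(45°−35.5°/2) = 0.2653; K_a2 = tan²(45°−22.6°/2) = 0.4448.
Layer 1: σ at base = K_a1 γ₁ h₁ = 28.41 kPa; P₁ = ½×28.41×5.1 = 72.44.
Layer 2: σ_v at top = γ₁h₁ = 107.1; σ_h top = K_a2×107.1 = 47.64; σ_h base = K_a2×(107.1+18.2×5.8) = 94.59.
P₂ = ½(47.64+94.59)×5.8 = 412.4. Total P_a = 72.44+412.4 = 484.9 kN/m.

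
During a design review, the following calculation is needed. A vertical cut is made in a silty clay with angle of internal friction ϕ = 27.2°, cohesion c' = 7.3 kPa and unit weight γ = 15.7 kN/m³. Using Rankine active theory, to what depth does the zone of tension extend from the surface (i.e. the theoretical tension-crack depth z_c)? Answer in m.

1.52 m

K_a = tan²(45° − 27.2°/2) = 0.3726; √K_a = 0.6104.
The active pressure is zero where K_a γ z = 2c√K_a, so z_c = 2c/(γ√K_a) = 2×7.3/(15.7×0.6104) = 1.523 m.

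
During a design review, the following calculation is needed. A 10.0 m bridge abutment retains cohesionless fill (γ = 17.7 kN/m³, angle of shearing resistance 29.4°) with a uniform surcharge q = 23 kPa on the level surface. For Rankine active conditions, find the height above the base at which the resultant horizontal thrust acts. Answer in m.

K_a = 0.3415.
Triangular part P₁ = ½K_aγH² = 302.2 at H/3 = 3.333 m; rectangular part P₂ = K_a q H = 78.54 at H/2 = 5.000 m.
ȳ = (P₁·3.333 + P₂·5.000)/(P₁+P₂) = 3.677 m.

3.68 m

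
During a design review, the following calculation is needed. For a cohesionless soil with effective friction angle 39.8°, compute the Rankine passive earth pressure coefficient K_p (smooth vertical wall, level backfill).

K_p = (1 + sin φ)/(1 − sin φ) = tan²(45° + 39.8°/2) = 4.557.

4.56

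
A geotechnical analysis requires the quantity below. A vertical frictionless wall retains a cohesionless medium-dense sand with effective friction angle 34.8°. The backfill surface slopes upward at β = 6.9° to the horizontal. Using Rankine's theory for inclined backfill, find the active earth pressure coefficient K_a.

0.278

K_a = cos β · (cos β − √(cos²β − cos²φ)) / (cos β + √(cos²β − cos²φ)).
cos β = 0.9928, cos φ = 0.8211, √(cos²β − cos²φ) = 0.5579.
K_a = 0.9928 × (0.9928 − 0.5579)/(0.9928 + 0.5579) = 0.2784.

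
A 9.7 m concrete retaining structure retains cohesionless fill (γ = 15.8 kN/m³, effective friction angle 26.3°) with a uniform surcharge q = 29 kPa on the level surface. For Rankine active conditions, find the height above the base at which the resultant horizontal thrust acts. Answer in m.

K_a = 0.3859.
Triangular part P₁ = ½K_aγH² = 286.9 at H/3 = 3.233 m; rectangular part P₂ = K_a q H = 108.6 at H/2 = 4.850 m.
ȳ = (P₁·3.233 + P₂·4.850)/(P₁+P₂) = 3.677 m.

3.68 m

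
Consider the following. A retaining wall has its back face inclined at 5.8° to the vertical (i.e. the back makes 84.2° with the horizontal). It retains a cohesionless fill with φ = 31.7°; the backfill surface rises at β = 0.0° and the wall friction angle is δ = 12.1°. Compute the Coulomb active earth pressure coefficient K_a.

0.327

K_a = sin²(α+φ) / [sin²α · sin(α−δ) · (1 + √{sin(φ+δ)sin(φ−β) / (sin(α−δ)sin(α+β))})²].
With α = 84.2°, φ = 31.7°, δ = 12.1°, β = 0.0°: K_a = 0.3274.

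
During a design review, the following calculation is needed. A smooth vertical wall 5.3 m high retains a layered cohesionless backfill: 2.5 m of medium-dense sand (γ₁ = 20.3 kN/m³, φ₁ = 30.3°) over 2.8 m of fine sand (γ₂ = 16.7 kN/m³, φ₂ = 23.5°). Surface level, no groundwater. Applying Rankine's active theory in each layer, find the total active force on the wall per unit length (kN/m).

K_a1 = tan²(45°−30.3°/2) = 0.3293; K_a2 = tan²(45°−23.5°/2) = 0.4298.
Layer 1: σ at base = K_a1 γ₁ h₁ = 16.71 kPa; P₁ = ½×16.71×2.5 = 20.89.
Layer 2: σ_v at top = γ₁h₁ = 50.75; σ_h top = K_a2×50.75 = 21.81; σ_h base = K_a2×(50.75+16.7×2.8) = 41.91.
P₂ = ½(21.81+41.91)×2.8 = 89.22. Total P_a = 20.89+89.22 = 110.1 kN/m.

110 kN/m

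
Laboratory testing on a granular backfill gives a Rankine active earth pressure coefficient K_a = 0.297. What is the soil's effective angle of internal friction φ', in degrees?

32.8°

K_a = tan²(45° − φ/2) ⇒ 45° − φ/2 = arctan(√0.297) = 28.59°.
φ = 2(45° − 28.59°) = 32.82°.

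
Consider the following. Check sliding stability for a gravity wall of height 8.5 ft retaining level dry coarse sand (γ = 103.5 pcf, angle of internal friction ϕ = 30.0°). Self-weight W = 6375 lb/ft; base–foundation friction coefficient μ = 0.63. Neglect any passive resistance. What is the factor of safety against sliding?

K_a = tan²(45° − 30.0°/2) = 0.3333.
P_a = ½K_aγH² = 0.5×0.3333×103.5×8.5² = 1246 lb/ft, acting at H/3 = 2.833 ft above the base.
FS_sliding = μW / P_a = 0.63×6375 / 1246 = 3.223.

3.22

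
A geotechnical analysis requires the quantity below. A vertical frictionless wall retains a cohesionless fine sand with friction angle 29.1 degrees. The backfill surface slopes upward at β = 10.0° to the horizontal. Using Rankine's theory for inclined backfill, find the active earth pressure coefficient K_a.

K_a = cos β · (cos β − √(cos²β − cos²φ)) / (cos β + √(cos²β − cos²φ)).
cos β = 0.9848, cos φ = 0.8738, √(cos²β − cos²φ) = 0.4543.
K_a = 0.9848 × (0.9848 − 0.4543)/(0.9848 + 0.4543) = 0.3631.

0.363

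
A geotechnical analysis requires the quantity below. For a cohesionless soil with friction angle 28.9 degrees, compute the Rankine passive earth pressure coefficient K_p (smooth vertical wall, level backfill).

2.87

K_p = (1 + sin φ)/(1 − sin φ) = tan²(45° + 28.9°/2) = 2.871.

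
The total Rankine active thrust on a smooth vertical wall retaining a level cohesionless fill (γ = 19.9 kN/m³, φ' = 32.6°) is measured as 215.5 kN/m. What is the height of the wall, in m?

8.50 m

K_a = 0.2997. P_a = ½ K_a γ H² ⇒ H = √(2P_a/(K_a γ)).
H = √(2×215.5/(0.2997×19.9)) = 8.500 m.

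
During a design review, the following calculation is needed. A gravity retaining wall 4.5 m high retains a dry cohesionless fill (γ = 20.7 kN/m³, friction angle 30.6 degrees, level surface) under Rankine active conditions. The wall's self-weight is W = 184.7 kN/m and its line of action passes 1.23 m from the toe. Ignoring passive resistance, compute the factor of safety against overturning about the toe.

K_a = tan²(45° − 30.6°/2) = 0.3253.
P_a = ½K_aγH² = 0.5×0.3253×20.7×4.5² = 68.19 kN/m, acting at H/3 = 1.500 m above the base.
Overturning moment M_o = P_a × H/3 = 68.19 × 1.500 = 102.3.
Resisting moment M_r = W × 1.23 = 184.7 × 1.23 = 227.2.
FS_overturning = M_r/M_o = 227.2/102.3 = 2.221.

2.22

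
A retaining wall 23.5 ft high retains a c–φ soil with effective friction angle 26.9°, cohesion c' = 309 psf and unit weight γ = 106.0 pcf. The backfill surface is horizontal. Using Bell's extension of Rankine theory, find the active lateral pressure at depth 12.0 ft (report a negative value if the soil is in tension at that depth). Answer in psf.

100 psf

K_a = (1 − sin φ)/(1 + sin φ) = 0.3770.
σ_a = K_a γ z − 2c√K_a = 0.3770×106.0×12.0 − 2×309×0.6140 = 100.1 psf.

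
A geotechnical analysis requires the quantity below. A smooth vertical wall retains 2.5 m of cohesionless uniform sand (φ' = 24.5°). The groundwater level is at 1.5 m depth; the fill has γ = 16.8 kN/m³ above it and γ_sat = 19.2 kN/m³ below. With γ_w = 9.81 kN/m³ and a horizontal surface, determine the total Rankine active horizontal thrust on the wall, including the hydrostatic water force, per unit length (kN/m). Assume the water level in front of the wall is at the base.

25.1 kN/m

K_a = tan²(45° − φ/2) = 0.4137.
γ' = 19.2 − 9.81 = 9.390 kN/m³. Depth below WT = 1.0 m.
σ'_h at WT = K_a γ d_w = 10.43 kPa; at base = 10.43 + K_a γ' × 1.0 = 14.31 kPa.
P₁ (0–1.5 m) = ½×10.43×1.5 = 7.820. P₂ (1.5–2.5 m) = ½(10.43+14.31)×1.0 = 12.37.
P_w = ½ γ_w h₂² = 0.5×9.81×1.0² = 4.905. Total = 7.820+12.37+4.905 = 25.09 kN/m.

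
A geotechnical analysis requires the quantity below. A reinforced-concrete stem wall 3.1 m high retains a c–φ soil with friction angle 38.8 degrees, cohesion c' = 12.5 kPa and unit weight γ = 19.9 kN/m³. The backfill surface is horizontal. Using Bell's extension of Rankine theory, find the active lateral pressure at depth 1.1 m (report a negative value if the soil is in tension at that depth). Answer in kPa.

K_a = (1 − sin φ)/(1 + sin φ) = 0.2296.
σ_a = K_a γ z − 2c√K_a = 0.2296×19.9×1.1 − 2×12.5×0.4791 = -6.953 kPa.

-6.95 kPa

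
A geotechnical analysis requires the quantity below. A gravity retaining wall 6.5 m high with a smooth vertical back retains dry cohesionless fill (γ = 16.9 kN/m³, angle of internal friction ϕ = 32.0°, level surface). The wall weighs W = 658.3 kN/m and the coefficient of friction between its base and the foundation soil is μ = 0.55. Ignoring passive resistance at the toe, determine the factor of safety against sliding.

3.30

K_a = tan²(45° − 32.0°/2) = 0.3073.
P_a = ½K_aγH² = 0.5×0.3073×16.9×6.5² = 109.7 kN/m, acting at H/3 = 2.167 m above the base.
FS_sliding = μW / P_a = 0.55×658.3 / 109.7 = 3.301.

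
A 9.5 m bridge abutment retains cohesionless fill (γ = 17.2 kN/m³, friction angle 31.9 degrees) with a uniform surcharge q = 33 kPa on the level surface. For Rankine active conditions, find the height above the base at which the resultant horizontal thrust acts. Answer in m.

3.62 m

K_a = 0.3085.
Triangular part P₁ = ½K_aγH² = 239.5 at H/3 = 3.167 m; rectangular part P₂ = K_a q H = 96.72 at H/2 = 4.750 m.
ȳ = (P₁·3.167 + P₂·4.750)/(P₁+P₂) = 3.622 m.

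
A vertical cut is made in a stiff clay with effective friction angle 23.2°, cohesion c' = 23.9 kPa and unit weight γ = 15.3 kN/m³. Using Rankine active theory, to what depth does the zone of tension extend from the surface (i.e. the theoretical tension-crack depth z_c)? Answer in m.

4.74 m

K_a = tan²(45° − 23.2°/2) = 0.4348; √K_a = 0.6594.
The active pressure is zero where K_a γ z = 2c√K_a, so z_c = 2c/(γ√K_a) = 2×23.9/(15.3×0.6594) = 4.738 m.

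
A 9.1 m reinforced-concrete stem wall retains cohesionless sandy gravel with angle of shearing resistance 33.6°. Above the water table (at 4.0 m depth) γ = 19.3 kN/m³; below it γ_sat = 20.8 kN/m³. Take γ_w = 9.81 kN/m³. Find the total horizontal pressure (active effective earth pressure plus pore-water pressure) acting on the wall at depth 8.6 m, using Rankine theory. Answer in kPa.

K_a = (1 − sin φ)/(1 + sin φ) = 0.2875.
γ' = 20.8 − 9.81 = 10.99 kN/m³.
Effective vertical stress at 8.6 m: σ'_v = 19.3×4.0 + 10.99×4.60 = 127.8 kPa.
σ'_h = K_a σ'_v = 0.2875 × 127.8 = 36.73 kPa; u = γ_w × 4.60 = 45.13 kPa.
Total σ_h = 36.73 + 45.13 = 81.86 kPa.

81.9 kPa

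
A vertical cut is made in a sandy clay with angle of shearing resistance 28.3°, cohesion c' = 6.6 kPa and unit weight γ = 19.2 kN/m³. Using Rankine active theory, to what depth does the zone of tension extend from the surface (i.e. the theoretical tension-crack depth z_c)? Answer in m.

K_a = tan²(45° − 28.3°/2) = 0.3568; √K_a = 0.5973.
The active pressure is zero where K_a γ z = 2c√K_a, so z_c = 2c/(γ√K_a) = 2×6.6/(19.2×0.5973) = 1.151 m.

1.15 m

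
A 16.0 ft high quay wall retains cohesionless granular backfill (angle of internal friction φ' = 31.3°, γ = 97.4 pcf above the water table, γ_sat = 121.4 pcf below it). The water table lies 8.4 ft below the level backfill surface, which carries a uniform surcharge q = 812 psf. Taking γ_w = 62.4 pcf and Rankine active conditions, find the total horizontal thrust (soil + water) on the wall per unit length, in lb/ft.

9500 lb/ft

K_a = tan²(45° − φ/2) = 0.3162.
γ' = 121.4 − 62.4 = 59.00 pcf. h₂ = H − d_w = 7.6 ft.
σ'_h: at surface K_a·q = 256.8; at WT K_a(q+γd_w) = 515.5; at base K_a(q+γd_w+γ'h₂) = 657.3 psf.
P₁ = ½(256.8+515.5)×8.4 = 3243; P₂ = ½(515.5+657.3)×7.6 = 4456; P_w = ½γ_w h₂² = 1802.
Total = 3243+4456+1802 = 9502 lb/ft.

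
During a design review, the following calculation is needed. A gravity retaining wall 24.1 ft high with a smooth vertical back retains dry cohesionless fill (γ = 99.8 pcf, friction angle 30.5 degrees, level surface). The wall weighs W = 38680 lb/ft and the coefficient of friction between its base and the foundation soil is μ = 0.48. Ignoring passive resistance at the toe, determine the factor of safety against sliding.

K_a = tan²(45° − 30.5°/2) = 0.3267.
P_a = ½K_aγH² = 0.5×0.3267×99.8×24.1² = 9468 lb/ft, acting at H/3 = 8.033 ft above the base.
FS_sliding = μW / P_a = 0.48×38680 / 9468 = 1.961.

1.96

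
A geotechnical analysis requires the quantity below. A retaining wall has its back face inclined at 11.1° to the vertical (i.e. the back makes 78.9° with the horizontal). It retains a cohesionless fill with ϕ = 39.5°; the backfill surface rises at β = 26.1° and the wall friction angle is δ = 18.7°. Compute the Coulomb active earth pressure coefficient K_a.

K_a = sin²(α+φ) / [sin²α · sin(α−δ) · (1 + √{sin(φ+δ)sin(φ−β) / (sin(α−δ)sin(α+β))})²].
With α = 78.9°, φ = 39.5°, δ = 18.7°, β = 26.1°: K_a = 0.4201.

0.420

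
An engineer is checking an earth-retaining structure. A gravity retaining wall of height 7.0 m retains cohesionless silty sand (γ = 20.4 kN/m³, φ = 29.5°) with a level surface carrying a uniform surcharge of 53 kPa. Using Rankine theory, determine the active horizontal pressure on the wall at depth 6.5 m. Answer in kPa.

63.1 kPa

K_a = (1 − sin φ)/(1 + sin φ) = 0.3401.
σ_v = γz + q = 20.4 × 6.5 + 53 = 185.6 kPa.
σ_h = K_a σ_v = 0.3401 × 185.6 = 63.12 kPa.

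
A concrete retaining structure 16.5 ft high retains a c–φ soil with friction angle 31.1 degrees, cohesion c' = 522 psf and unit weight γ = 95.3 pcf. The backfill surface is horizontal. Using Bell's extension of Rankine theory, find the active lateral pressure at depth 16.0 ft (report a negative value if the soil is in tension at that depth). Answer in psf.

-103 psf

K_a = (1 − sin φ)/(1 + sin φ) = 0.3188.
σ_a = K_a γ z − 2c√K_a = 0.3188×95.3×16.0 − 2×522×0.5646 = -103.4 psf.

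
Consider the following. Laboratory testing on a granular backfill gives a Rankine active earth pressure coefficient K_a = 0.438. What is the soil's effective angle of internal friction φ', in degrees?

K_a = tan²(45° − φ/2) ⇒ 45° − φ/2 = arctan(√0.438) = 33.50°.
φ = 2(45° − 33.50°) = 23.01°.

23.0°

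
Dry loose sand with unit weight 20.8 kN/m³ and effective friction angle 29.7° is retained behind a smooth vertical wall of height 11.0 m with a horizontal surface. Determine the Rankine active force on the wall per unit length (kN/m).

425 kN/m

K_a = tan²(45° − φ/2) = 0.3374.
P_a = ½ K_a γ H² = 0.5 × 0.3374 × 20.8 × 11.0² = 424.6 kN/m.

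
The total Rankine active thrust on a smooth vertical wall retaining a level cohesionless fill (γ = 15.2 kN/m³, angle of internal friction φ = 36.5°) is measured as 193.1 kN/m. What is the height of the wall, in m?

10.0 m

K_a = 0.2541. P_a = ½ K_a γ H² ⇒ H = √(2P_a/(K_a γ)).
H = √(2×193.1/(0.2541×15.2)) = 10.00 m.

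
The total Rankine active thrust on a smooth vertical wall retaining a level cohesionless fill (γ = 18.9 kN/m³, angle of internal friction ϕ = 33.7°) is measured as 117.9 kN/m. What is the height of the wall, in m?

K_a = 0.2863. P_a = ½ K_a γ H² ⇒ H = √(2P_a/(K_a γ)).
H = √(2×117.9/(0.2863×18.9)) = 6.601 m.

6.60 m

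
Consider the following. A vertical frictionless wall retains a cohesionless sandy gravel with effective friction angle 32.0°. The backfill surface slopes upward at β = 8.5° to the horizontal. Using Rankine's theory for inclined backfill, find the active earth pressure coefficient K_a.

0.317

K_a = cos β · (cos β − √(cos²β − cos²φ)) / (cos β + √(cos²β − cos²φ)).
cos β = 0.9890, cos φ = 0.8480, √(cos²β − cos²φ) = 0.5089.
K_a = 0.9890 × (0.9890 − 0.5089)/(0.9890 + 0.5089) = 0.3170.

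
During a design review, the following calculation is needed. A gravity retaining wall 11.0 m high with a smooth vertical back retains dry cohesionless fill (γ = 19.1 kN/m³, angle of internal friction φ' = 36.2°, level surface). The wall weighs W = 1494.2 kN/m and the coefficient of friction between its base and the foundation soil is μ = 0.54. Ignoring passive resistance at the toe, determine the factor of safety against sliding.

2.71

K_a = tan²(45° − 36.2°/2) = 0.2574.
P_a = ½K_aγH² = 0.5×0.2574×19.1×11.0² = 297.4 kN/m, acting at H/3 = 3.667 m above the base.
FS_sliding = μW / P_a = 0.54×1494.2 / 297.4 = 2.713.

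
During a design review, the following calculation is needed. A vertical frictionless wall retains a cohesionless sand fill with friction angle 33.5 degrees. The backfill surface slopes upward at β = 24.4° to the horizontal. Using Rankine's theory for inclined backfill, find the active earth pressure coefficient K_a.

0.389

K_a = cos β · (cos β − √(cos²β − cos²φ)) / (cos β + √(cos²β − cos²φ)).
cos β = 0.9107, cos φ = 0.8339, √(cos²β − cos²φ) = 0.3660.
K_a = 0.9107 × (0.9107 − 0.3660)/(0.9107 + 0.3660) = 0.3885.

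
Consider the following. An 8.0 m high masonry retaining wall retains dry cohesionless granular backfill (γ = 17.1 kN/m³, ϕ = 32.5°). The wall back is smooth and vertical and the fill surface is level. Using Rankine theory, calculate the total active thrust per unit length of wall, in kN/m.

K_a = tan²(45° − φ/2) = 0.3010.
P_a = ½ K_a γ H² = 0.5 × 0.3010 × 17.1 × 8.0² = 164.7 kN/m.

165 kN/m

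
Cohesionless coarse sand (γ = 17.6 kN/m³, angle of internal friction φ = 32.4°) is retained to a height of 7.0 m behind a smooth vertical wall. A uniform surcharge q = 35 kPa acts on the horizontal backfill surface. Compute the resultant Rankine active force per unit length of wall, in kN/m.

204 kN/m

K_a = tan²(45° − φ/2) = 0.3022.
Soil triangle: ½ K_a γ H² = 0.5×0.3022×17.6×7.0² = 130.3 kN/m.
Surcharge rectangle: K_a q H = 0.3022×35×7.0 = 74.05 kN/m.
Total = 130.3 + 74.05 = 204.4 kN/m.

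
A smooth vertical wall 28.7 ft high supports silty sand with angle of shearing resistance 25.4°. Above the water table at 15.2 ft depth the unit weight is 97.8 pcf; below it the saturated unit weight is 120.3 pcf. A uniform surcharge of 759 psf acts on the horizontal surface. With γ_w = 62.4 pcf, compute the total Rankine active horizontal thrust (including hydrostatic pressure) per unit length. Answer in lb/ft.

K_a = tan²(45° − φ/2) = 0.3996.
γ' = 120.3 − 62.4 = 57.90 pcf. h₂ = H − d_w = 13.5 ft.
σ'_h: at surface K_a·q = 303.3; at WT K_a(q+γd_w) = 897.4; at base K_a(q+γd_w+γ'h₂) = 1210 psf.
P₁ = ½(303.3+897.4)×15.2 = 9126; P₂ = ½(897.4+1210)×13.5 = 14220; P_w = ½γ_w h₂² = 5686.
Total = 9126+14220+5686 = 29040 lb/ft.

29000 lb/ft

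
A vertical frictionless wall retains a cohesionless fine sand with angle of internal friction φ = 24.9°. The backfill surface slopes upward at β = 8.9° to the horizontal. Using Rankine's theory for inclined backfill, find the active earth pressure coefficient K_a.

0.427

K_a = cos β · (cos β − √(cos²β − cos²φ)) / (cos β + √(cos²β − cos²φ)).
cos β = 0.9880, cos φ = 0.9070, √(cos²β − cos²φ) = 0.3916.
K_a = 0.9880 × (0.9880 − 0.3916)/(0.9880 + 0.3916) = 0.4271.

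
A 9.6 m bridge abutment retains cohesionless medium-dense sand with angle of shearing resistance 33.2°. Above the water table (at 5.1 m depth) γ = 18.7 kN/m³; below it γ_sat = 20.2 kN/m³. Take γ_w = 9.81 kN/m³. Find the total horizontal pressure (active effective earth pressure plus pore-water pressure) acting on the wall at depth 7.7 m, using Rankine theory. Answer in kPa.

61.3 kPa

K_a = (1 − sin φ)/(1 + sin φ) = 0.2924.
γ' = 20.2 − 9.81 = 10.39 kN/m³.
Effective vertical stress at 7.7 m: σ'_v = 18.7×5.1 + 10.39×2.60 = 122.4 kPa.
σ'_h = K_a σ'_v = 0.2924 × 122.4 = 35.78 kPa; u = γ_w × 2.60 = 25.51 kPa.
Total σ_h = 35.78 + 25.51 = 61.29 kPa.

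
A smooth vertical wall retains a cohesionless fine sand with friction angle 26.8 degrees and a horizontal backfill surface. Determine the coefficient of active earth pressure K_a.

0.378

K_a = (1 − sin φ)/(1 + sin φ) = (1 − sin 26.8°)/(1 + sin 26.8°) = 0.3785.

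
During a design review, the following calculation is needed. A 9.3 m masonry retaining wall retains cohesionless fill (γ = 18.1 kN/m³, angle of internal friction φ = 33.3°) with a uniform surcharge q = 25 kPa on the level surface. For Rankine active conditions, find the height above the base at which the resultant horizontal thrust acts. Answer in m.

3.45 m

K_a = 0.2911.
Triangular part P₁ = ½K_aγH² = 227.9 at H/3 = 3.100 m; rectangular part P₂ = K_a q H = 67.69 at H/2 = 4.650 m.
ȳ = (P₁·3.100 + P₂·4.650)/(P₁+P₂) = 3.455 m.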